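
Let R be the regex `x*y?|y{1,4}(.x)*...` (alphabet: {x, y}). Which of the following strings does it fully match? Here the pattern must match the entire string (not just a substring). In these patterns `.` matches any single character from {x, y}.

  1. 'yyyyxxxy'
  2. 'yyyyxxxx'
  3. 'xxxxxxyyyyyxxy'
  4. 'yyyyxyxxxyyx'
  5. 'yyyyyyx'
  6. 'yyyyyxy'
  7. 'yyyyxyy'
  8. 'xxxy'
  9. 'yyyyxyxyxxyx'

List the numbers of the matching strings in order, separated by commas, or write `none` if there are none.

1, 2, 4, 5, 6, 7, 8, 9

1 → match
2 → match
3 → no match
4 → match
5 → match
6 → match
7 → match
8 → match
9 → match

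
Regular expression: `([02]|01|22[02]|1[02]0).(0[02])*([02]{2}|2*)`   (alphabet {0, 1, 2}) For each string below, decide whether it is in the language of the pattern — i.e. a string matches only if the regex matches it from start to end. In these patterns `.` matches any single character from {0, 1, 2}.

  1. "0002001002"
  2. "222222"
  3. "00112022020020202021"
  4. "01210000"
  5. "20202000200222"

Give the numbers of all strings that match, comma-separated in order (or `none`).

2

1 → no match
2 → match
3 → no match
4 → no match
5 → no match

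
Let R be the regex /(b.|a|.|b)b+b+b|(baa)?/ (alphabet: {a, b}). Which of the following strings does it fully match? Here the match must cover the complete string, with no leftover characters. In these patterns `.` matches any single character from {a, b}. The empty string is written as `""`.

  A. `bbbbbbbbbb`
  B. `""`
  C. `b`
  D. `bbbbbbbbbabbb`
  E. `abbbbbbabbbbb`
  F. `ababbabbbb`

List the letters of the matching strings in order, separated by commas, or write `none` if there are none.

A, B

A → match
B → match
C → no match
D → no match
E → no match
F → no match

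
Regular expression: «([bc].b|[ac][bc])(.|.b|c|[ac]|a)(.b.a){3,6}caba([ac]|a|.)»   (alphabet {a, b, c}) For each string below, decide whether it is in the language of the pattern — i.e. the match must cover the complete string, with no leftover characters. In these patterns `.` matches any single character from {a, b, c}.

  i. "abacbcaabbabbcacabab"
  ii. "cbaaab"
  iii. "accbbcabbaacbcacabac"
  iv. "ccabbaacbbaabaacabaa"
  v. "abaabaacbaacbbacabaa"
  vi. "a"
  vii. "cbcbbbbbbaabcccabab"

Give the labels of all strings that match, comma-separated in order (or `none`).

i → match
ii → no match
iii → match
iv → match
v → match
vi → no match
vii → no match

i, iii, iv, v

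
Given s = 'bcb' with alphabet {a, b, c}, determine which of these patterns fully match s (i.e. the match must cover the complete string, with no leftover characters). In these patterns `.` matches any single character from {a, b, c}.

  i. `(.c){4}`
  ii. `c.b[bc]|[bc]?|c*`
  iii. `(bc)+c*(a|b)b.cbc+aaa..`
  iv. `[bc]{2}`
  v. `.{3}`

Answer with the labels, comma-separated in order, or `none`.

v

i → no match — must end with 'c'
ii → no match
iii → no match
iv → no match
v → match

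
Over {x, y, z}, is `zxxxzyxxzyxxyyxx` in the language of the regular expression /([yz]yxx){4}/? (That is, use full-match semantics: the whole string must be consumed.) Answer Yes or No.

No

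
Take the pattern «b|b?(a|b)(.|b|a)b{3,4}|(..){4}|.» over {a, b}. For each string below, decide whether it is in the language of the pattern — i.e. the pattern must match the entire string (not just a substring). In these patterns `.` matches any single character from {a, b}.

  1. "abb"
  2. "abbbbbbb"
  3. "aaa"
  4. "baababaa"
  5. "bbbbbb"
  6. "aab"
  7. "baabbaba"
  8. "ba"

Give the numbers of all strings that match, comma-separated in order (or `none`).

2, 4, 5, 7

1 → no match
2 → match
3 → no match
4 → match
5 → match
6 → no match
7 → match
8 → no match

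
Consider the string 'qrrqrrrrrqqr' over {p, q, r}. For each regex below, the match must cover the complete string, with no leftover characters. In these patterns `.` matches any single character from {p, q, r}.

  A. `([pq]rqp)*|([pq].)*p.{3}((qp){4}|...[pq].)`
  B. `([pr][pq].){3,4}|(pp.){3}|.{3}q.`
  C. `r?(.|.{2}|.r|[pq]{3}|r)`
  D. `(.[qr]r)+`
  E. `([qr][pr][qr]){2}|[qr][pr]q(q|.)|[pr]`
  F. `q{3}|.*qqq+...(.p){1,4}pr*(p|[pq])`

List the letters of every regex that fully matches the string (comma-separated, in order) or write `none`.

A → no match
B → no match
C → no match
D → match
E → no match
F → no match

D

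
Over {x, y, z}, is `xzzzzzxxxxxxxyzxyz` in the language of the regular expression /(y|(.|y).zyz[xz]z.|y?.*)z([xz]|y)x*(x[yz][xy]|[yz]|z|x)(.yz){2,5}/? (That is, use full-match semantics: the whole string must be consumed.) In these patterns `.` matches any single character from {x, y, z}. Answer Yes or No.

Yes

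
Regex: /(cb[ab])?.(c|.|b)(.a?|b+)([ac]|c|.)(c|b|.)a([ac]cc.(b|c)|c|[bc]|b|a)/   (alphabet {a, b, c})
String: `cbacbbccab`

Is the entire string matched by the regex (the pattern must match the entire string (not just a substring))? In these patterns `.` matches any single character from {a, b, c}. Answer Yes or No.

Yes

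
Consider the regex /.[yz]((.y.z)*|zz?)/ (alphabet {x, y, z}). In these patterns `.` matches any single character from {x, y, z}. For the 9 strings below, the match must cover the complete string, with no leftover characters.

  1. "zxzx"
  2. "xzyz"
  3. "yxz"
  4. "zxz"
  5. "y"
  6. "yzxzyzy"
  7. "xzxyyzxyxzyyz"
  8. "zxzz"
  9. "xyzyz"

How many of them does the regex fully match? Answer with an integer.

0

1 → no match
2 → no match
3 → no match
4 → no match
5 → no match
6 → no match
7 → no match
8 → no match
9 → no match
Total matched: 0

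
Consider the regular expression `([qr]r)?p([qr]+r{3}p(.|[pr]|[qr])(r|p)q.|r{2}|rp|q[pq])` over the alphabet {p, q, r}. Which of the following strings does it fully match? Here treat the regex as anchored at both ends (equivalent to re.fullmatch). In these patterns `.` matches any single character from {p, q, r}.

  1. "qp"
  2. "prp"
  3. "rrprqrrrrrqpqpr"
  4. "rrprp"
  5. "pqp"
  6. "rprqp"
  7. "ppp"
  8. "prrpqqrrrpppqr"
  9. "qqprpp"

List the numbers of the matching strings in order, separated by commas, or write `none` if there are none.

1 → no match
2 → match
3 → no match
4 → match
5 → match
6 → no match
7 → no match
8 → no match
9 → no match

2, 4, 5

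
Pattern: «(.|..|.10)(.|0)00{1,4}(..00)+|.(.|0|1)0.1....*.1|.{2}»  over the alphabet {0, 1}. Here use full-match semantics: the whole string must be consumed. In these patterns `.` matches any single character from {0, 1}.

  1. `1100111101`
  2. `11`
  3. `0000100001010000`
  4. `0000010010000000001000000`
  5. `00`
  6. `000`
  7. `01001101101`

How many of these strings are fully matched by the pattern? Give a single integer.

1 → match
2 → match
3 → no match
4 → no match
5 → match
6 → no match
7 → match
Total matched: 4

4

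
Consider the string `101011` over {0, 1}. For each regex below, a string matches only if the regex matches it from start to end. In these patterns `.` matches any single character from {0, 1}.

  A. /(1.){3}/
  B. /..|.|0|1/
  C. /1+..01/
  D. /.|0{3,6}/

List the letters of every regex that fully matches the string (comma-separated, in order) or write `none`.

A → match
B → no match
C → no match — must end with `01`
D → no match

A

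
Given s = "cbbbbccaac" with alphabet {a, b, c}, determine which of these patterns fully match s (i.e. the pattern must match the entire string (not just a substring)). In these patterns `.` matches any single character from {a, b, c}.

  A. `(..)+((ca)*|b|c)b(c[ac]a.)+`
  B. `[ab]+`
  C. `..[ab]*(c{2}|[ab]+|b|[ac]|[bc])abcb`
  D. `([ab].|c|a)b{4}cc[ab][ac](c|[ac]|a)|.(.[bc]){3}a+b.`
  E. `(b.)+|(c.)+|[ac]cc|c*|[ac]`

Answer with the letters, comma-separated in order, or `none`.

D

A → no match
B → no match
C → no match — must end with "abcb"
D → match
E → no match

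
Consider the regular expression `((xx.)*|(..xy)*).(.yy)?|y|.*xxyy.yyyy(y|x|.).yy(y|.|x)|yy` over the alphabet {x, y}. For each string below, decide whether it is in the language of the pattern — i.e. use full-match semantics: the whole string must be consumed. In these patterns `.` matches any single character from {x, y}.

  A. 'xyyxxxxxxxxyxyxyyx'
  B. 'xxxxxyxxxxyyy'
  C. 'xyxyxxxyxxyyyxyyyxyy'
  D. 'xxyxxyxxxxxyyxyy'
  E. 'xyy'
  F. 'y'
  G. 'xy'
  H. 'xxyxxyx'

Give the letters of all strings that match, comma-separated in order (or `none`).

B, D, F, H

A → no match
B → match
C → no match
D → match
E → no match
F → match
G → no match
H → match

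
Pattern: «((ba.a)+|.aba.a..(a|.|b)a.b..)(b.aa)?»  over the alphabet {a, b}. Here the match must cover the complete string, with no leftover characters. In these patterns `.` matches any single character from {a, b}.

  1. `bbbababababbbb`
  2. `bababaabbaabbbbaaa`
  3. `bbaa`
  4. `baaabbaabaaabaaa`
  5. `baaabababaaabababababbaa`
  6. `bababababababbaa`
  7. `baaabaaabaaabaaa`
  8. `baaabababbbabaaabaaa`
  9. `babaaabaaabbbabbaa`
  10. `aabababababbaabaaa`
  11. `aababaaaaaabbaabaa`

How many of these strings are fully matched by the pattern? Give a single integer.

6

1 → no match
2 → match
3 → no match
4 → no match
5 → match
6 → match
7 → match
8 → no match
9 → match
10 → match
11 → no match
Total matched: 6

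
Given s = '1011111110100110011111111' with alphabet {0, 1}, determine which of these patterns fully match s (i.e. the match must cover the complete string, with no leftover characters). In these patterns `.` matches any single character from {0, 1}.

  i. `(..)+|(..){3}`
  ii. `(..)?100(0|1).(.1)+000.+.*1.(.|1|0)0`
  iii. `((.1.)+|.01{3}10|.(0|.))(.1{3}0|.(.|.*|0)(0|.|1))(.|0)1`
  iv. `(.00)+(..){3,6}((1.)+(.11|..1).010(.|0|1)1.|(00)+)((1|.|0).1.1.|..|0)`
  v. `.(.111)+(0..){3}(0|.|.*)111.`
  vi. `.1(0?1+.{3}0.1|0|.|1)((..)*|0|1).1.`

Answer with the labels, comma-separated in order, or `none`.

iii, v

i → no match
ii → no match — must end with '0'
iii → match
iv → no match
v → match
vi → no match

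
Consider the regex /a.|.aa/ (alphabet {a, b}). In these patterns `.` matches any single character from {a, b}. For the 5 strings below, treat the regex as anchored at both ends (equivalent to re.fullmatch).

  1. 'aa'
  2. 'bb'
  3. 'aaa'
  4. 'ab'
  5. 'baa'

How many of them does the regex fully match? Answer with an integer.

1 → match
2 → no match
3 → match
4 → match
5 → match
Total matched: 4

4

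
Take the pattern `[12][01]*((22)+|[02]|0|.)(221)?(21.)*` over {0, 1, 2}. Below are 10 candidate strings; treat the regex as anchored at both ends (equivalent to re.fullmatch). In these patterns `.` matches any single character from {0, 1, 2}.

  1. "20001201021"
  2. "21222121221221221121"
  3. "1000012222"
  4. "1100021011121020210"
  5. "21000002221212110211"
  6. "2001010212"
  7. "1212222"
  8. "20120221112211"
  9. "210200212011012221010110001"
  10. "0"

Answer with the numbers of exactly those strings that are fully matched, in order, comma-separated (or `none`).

3, 6

1 → no match
2 → no match
3 → match
4 → no match
5 → no match
6 → match
7 → no match
8 → no match
9 → no match
10 → no match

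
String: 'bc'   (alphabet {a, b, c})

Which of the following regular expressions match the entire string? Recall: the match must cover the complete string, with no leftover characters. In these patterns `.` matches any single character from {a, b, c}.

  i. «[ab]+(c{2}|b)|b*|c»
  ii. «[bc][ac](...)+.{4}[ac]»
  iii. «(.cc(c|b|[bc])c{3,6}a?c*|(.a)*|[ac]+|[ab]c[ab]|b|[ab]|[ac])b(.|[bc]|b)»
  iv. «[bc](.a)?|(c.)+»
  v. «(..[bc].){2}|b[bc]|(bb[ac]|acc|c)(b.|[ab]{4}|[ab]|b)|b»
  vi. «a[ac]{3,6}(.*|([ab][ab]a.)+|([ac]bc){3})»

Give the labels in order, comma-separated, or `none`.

iii, v

i → no match
ii → no match
iii → match
iv → no match
v → match
vi → no match — must start with 'a'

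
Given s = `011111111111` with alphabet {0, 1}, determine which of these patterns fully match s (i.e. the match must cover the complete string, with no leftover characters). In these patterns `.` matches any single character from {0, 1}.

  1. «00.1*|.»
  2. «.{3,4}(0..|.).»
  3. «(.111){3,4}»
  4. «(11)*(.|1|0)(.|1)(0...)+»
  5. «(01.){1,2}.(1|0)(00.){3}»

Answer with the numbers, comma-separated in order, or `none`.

3

1 → no match
2 → no match
3 → match
4 → no match
5 → no match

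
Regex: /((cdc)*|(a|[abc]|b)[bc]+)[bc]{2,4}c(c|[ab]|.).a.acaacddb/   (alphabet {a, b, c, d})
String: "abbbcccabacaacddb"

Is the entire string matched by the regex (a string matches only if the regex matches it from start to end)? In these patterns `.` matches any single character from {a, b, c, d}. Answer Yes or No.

Yes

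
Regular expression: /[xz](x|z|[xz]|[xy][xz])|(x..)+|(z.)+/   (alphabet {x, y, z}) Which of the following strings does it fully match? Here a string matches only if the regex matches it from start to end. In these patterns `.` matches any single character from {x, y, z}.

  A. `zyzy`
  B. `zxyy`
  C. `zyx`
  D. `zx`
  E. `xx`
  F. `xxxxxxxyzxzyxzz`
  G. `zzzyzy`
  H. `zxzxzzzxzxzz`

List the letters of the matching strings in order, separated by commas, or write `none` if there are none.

A, C, D, E, F, G, H

A. `zyzy` → match
B. `zxyy` → no match
C. `zyx` → match
D. `zx` → match
E. `xx` → match
F → match
G. `zzzyzy` → match
H. `zxzxzzzxzxzz` → match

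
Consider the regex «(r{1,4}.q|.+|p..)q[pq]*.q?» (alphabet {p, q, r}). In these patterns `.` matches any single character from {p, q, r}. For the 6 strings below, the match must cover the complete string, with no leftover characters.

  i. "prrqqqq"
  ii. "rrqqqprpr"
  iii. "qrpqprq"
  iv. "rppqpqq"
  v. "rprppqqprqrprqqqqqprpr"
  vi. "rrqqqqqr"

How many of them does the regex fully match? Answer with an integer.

i. "prrqqqq" → match
ii. "rrqqqprpr" → no match
iii. "qrpqprq" → match
iv. "rppqpqq" → match
v → no match
vi. "rrqqqqqr" → match
Total matched: 4

4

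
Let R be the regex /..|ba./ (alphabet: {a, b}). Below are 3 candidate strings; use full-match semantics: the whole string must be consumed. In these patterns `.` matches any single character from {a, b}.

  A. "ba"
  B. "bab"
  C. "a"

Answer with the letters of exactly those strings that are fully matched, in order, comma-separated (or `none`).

A, B

A → match
B → match
C → no match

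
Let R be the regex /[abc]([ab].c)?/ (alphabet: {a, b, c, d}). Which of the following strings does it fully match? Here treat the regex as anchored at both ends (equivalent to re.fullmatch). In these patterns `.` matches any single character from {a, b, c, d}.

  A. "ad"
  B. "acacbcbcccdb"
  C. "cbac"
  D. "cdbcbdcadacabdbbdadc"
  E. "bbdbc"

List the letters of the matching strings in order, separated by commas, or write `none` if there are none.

C

A → no match
B → no match
C → match
D → no match
E → no match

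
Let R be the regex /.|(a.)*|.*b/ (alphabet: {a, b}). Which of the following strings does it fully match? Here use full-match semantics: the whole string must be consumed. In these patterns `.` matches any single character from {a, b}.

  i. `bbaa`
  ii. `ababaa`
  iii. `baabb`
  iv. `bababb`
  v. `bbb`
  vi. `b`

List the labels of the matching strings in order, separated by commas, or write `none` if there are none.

i → no match
ii → match
iii → match
iv → match
v → match
vi → match

ii, iii, iv, v, vi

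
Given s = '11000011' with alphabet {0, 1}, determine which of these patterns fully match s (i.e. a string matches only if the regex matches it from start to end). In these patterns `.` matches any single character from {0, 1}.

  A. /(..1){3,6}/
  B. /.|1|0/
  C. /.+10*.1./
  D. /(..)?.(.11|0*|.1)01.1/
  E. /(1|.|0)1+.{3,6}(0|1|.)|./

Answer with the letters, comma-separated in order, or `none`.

C, E

A → no match
B → no match
C → match
D → no match
E → match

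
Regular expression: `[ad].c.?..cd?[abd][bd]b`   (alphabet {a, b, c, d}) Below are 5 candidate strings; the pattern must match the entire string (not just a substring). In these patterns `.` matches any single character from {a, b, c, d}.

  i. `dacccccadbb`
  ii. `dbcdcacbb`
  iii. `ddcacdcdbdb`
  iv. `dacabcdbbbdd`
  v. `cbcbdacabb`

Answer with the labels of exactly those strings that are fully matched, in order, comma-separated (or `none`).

iii

i → no match
ii → no match
iii → match
iv → no match — must end with `b`
v → no match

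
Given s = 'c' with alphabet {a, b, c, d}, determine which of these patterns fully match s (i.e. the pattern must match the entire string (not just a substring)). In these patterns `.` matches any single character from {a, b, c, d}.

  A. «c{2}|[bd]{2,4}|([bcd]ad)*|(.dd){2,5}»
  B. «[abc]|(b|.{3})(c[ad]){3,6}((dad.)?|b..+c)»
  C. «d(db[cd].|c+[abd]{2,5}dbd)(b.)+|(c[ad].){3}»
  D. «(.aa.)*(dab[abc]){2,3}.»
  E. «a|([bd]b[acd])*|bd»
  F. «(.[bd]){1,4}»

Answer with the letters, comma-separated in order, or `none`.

A → no match
B → match
C → no match
D → no match
E → no match
F → no match

B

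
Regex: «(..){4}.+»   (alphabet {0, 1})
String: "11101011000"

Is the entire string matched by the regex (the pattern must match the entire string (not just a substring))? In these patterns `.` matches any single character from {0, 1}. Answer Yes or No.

Yes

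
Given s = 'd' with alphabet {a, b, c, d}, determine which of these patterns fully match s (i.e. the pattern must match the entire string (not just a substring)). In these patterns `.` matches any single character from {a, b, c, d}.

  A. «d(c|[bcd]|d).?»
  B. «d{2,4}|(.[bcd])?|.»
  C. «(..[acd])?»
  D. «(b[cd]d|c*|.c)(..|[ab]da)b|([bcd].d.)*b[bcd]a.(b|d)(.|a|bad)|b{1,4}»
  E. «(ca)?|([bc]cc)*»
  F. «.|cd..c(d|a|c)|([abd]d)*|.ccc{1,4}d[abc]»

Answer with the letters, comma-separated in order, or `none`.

B, F

A → no match
B → match
C → no match
D → no match
E → no match
F → match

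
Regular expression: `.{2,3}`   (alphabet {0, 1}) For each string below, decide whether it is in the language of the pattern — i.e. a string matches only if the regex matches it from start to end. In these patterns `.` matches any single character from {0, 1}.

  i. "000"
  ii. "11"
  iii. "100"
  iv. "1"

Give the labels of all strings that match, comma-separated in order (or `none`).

i, ii, iii

i → match
ii → match
iii → match
iv → no match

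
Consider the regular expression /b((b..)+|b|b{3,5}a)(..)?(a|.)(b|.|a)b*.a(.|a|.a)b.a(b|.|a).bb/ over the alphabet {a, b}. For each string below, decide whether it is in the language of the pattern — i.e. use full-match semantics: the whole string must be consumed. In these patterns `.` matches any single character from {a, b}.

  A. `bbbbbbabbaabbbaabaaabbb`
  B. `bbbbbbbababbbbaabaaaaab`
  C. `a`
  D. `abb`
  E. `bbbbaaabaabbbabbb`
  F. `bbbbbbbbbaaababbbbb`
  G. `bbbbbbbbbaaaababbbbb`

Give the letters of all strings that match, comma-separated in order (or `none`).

A → match
B → no match — must end with `bb`
C → no match — must start with `bb`
D → no match — must start with `bb`
E → no match
F → no match
G → no match

A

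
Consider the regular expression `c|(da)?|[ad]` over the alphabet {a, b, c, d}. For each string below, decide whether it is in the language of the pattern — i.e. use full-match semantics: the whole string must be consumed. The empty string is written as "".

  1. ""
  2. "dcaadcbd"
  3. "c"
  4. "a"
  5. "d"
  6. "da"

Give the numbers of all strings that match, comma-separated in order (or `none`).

1 → match
2 → no match
3 → match
4 → match
5 → match
6 → match

1, 3, 4, 5, 6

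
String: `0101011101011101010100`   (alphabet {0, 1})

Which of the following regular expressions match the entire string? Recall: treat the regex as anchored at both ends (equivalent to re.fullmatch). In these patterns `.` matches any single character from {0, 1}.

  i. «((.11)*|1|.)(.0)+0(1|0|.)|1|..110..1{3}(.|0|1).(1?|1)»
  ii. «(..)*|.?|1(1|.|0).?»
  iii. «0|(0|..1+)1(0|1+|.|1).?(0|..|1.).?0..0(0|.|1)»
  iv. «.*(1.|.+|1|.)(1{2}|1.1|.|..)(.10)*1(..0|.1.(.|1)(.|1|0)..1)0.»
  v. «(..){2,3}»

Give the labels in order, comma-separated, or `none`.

ii, iv

i → no match
ii → match
iii → no match
iv → match
v → no match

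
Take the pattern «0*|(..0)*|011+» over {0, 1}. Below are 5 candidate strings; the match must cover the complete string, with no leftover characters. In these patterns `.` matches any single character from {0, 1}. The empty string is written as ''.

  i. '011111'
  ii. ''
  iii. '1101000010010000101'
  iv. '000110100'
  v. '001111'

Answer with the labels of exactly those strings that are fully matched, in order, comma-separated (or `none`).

i, ii, iv

i. '011111' → match
ii. '' → match
iii → no match
iv. '000110100' → match
v. '001111' → no match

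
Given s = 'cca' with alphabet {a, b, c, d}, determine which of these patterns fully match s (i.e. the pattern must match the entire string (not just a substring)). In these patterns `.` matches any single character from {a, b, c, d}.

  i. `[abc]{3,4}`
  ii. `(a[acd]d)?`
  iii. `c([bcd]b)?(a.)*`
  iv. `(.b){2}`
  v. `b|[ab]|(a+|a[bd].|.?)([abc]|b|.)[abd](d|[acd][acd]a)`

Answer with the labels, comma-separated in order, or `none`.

i

i → match
ii → no match
iii → no match
iv → no match — must end with 'b'
v → no match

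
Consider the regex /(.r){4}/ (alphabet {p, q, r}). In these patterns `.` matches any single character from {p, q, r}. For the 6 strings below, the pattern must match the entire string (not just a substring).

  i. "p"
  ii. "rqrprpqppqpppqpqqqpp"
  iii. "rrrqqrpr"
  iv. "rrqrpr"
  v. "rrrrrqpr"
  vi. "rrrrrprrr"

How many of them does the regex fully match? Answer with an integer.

i → no match — must end with "r"
ii → no match — must end with "r"
iii → no match
iv → no match
v → no match
vi → no match
Total matched: 0

0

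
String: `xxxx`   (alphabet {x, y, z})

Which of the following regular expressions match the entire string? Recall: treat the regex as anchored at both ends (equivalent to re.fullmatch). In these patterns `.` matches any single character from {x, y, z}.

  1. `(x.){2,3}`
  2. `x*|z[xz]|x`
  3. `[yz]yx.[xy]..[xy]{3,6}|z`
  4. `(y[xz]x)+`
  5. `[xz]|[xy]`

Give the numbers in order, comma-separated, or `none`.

1 → match
2 → match
3 → no match
4 → no match — must start with `y`
5 → no match

1, 2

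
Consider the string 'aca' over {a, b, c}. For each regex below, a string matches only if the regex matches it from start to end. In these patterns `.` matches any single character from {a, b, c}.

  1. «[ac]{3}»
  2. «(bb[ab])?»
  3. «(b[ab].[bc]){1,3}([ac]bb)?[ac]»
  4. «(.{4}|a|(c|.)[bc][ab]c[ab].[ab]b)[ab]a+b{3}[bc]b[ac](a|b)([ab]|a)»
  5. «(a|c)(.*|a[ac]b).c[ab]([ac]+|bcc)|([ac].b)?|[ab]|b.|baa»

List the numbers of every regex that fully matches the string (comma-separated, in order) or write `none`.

1 → match
2 → no match
3 → no match — must start with 'b'
4 → no match
5 → no match

1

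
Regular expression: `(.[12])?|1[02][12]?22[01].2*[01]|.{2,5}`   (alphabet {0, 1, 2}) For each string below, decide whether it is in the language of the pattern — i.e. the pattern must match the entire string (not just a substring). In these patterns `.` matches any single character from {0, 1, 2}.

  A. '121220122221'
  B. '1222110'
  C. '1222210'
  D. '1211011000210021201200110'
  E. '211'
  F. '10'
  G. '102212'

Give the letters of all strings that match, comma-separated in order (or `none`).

A → match
B → match
C → no match
D → no match
E → match
F → match
G → no match

A, B, E, F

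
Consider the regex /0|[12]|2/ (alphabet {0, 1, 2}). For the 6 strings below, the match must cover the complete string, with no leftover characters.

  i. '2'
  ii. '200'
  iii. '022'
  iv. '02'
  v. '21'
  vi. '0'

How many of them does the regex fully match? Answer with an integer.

2

i → match
ii → no match
iii → no match
iv → no match
v → no match
vi → match
Total matched: 2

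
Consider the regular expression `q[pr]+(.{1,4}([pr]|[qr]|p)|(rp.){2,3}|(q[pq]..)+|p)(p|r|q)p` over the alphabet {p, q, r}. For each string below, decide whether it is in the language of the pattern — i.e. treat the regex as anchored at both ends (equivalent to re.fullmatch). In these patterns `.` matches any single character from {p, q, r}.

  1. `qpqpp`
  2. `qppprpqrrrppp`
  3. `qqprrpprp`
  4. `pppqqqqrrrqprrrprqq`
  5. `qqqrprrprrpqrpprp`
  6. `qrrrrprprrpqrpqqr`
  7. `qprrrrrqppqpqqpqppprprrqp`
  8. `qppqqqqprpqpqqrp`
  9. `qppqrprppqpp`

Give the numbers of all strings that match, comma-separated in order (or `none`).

2

1 → no match
2 → match
3 → no match
4 → no match — must start with `q`
5 → no match
6 → no match — must end with `p`
7 → no match
8 → no match
9 → no match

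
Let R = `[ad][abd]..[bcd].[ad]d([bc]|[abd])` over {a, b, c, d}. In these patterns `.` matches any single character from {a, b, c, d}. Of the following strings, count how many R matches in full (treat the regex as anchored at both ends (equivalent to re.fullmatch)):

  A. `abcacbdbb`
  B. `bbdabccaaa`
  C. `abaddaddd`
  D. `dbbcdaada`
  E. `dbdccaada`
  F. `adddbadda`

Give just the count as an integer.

4

A → no match
B → no match
C → match
D → match
E → match
F → match
Total matched: 4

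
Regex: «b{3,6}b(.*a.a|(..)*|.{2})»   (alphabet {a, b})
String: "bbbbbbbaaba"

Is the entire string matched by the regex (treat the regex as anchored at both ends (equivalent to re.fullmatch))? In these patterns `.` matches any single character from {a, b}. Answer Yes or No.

Yes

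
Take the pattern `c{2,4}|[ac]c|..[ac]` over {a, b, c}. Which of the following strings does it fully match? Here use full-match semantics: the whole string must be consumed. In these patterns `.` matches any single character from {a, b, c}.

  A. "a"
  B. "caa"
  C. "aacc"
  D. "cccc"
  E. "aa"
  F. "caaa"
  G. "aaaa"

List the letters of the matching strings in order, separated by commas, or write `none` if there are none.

A → no match
B → match
C → no match
D → match
E → no match
F → no match
G → no match

B, D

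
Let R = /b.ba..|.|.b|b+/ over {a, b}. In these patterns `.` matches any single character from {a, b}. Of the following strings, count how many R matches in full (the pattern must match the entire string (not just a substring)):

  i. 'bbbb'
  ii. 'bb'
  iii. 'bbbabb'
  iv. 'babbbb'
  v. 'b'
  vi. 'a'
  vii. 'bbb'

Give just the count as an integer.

i → match
ii → match
iii → match
iv → no match
v → match
vi → match
vii → match
Total matched: 6

6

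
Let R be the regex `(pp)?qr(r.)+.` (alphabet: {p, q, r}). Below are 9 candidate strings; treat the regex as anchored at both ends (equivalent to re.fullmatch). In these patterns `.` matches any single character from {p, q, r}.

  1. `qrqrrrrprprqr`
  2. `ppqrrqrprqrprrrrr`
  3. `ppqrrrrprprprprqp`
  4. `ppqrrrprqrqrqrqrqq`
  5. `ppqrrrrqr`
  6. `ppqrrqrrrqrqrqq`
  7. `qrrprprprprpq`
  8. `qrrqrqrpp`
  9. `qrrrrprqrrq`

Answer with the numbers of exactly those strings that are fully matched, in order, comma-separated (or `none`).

1 → no match
2 → match
3 → match
4 → no match
5 → match
6 → match
7 → match
8 → match
9 → match

2, 3, 5, 6, 7, 8, 9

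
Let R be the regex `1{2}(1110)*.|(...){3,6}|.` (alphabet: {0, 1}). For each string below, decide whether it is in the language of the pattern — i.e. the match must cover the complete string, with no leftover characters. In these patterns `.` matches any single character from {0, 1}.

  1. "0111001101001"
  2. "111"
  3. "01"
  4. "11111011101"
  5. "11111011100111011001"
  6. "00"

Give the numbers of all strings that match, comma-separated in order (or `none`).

1 → no match
2. "111" → match
3. "01" → no match
4. "11111011101" → match
5 → no match
6. "00" → no match

2, 4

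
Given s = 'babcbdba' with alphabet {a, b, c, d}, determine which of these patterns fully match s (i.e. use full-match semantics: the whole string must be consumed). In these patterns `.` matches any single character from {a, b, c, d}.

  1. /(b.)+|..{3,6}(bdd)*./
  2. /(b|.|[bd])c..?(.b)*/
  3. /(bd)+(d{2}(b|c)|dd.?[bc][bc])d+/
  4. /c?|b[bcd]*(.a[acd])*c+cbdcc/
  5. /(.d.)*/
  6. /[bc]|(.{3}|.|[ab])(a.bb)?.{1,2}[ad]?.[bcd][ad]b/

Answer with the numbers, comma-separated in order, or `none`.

1 → match
2 → no match
3 → no match — must start with 'bd'
4 → no match
5 → no match
6 → no match

1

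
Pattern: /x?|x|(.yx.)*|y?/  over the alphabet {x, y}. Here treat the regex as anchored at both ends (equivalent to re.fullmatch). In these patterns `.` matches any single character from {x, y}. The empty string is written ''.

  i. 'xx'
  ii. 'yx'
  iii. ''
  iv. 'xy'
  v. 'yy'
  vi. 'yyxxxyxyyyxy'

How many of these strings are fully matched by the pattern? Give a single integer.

i → no match
ii → no match
iii → match
iv → no match
v → no match
vi → match
Total matched: 2

2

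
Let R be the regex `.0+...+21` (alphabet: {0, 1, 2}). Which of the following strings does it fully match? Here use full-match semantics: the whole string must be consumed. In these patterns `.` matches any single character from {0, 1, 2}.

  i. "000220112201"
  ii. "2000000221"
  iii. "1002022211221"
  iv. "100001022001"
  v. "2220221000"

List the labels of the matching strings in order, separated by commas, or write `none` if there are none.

ii, iii

i. "000220112201" → no match — must end with "21"
ii. "2000000221" → match
iii → match
iv. "100001022001" → no match — must end with "21"
v. "2220221000" → no match — must end with "21"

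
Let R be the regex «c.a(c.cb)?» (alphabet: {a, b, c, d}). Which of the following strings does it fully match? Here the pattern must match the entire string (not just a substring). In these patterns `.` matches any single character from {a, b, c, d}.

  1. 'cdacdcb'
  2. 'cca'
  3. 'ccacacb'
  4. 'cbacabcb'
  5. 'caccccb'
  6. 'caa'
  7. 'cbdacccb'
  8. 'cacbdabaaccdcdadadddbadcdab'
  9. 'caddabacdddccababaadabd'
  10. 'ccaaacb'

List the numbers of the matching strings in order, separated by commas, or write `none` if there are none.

1, 2, 3, 6

1 → match
2 → match
3 → match
4 → no match
5 → no match
6 → match
7 → no match
8 → no match
9 → no match
10 → no match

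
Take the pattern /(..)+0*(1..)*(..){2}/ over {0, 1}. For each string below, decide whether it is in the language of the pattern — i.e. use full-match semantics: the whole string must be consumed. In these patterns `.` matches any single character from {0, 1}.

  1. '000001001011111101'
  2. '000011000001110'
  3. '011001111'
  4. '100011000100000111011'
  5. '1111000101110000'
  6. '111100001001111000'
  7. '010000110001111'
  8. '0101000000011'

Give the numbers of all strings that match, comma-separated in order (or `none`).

1 → match
2 → match
3 → match
4 → no match
5 → match
6 → match
7 → match
8 → match

1, 2, 3, 5, 6, 7, 8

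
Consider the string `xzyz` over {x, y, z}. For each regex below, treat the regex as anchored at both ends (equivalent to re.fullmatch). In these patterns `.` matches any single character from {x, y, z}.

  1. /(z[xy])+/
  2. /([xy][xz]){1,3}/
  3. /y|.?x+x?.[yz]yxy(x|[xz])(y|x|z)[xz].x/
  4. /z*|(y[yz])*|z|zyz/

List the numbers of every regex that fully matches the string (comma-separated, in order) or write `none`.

1 → no match — must start with `z`
2 → match
3 → no match
4 → no match

2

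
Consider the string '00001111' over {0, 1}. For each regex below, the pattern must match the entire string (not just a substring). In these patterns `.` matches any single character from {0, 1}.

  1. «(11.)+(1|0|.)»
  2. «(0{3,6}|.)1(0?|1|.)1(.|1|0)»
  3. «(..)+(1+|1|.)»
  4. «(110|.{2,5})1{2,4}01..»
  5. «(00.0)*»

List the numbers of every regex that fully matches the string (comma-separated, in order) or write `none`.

1 → no match — must start with '11'
2 → match
3 → match
4 → no match
5 → no match

2, 3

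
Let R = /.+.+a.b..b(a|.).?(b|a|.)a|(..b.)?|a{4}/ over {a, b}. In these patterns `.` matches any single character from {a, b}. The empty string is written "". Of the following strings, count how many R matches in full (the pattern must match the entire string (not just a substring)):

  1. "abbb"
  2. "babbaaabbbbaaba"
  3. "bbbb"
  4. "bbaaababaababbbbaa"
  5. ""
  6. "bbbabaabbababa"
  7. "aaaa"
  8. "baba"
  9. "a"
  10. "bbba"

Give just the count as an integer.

9

1 → match
2 → match
3 → match
4 → match
5 → match
6 → match
7 → match
8 → match
9 → no match
10 → match
Total matched: 9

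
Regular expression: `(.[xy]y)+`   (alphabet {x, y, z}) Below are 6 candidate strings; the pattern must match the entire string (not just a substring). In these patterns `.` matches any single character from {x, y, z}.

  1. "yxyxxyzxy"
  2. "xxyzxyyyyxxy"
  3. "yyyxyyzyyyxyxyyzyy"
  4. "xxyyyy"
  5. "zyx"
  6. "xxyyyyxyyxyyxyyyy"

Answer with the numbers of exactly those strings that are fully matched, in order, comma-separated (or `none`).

1 → match
2 → match
3 → match
4 → match
5 → no match — must end with "y"
6 → no match

1, 2, 3, 4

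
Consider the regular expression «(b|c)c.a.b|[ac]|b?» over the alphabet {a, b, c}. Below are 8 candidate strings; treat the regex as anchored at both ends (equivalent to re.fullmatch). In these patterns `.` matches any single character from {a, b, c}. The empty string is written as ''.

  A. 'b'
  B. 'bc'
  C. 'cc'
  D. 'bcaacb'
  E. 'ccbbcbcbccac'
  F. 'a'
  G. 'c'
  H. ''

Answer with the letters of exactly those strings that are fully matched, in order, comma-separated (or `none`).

A → match
B → no match
C → no match
D → match
E → no match
F → match
G → match
H → match

A, D, F, G, H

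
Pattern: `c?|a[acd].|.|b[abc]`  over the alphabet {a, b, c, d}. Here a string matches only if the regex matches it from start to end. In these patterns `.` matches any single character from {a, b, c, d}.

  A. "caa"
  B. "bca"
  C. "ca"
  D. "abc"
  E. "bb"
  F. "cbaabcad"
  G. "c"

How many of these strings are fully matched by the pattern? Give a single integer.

A. "caa" → no match
B. "bca" → no match
C. "ca" → no match
D. "abc" → no match
E. "bb" → match
F. "cbaabcad" → no match
G. "c" → match
Total matched: 2

2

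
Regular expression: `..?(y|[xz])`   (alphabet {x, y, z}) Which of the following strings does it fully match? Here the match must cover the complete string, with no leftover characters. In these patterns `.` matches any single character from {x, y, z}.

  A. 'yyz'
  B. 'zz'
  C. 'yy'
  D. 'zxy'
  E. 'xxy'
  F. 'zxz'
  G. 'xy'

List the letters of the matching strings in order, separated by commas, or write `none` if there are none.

A → match
B → match
C → match
D → match
E → match
F → match
G → match

A, B, C, D, E, F, G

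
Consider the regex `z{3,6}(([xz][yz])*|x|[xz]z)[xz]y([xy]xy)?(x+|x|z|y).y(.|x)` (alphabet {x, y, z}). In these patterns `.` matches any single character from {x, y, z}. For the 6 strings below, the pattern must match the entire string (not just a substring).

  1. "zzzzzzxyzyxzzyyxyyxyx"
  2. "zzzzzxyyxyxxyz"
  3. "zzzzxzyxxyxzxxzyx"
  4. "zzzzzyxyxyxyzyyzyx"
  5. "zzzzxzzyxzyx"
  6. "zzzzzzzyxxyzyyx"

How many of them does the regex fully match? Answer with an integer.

5

1 → match
2 → match
3 → no match
4 → match
5 → match
6 → match
Total matched: 5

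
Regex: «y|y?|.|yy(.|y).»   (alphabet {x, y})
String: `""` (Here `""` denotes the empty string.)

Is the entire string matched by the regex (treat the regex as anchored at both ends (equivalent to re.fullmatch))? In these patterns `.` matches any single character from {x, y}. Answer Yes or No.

Yes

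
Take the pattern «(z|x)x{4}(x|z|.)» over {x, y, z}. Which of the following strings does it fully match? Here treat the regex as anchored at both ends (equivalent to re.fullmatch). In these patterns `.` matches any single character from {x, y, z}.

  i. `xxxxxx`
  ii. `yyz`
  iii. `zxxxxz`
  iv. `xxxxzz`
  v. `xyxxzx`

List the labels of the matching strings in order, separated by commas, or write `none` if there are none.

i, iii

i → match
ii → no match
iii → match
iv → no match
v → no match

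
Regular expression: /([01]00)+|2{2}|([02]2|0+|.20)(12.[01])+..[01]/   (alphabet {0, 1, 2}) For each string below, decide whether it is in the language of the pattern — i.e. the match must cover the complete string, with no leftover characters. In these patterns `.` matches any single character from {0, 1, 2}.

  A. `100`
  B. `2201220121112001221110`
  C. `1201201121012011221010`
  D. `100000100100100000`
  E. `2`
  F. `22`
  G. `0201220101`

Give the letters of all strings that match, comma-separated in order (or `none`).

A, B, C, D, F, G

A → match
B → match
C → match
D → match
E → no match
F → match
G → match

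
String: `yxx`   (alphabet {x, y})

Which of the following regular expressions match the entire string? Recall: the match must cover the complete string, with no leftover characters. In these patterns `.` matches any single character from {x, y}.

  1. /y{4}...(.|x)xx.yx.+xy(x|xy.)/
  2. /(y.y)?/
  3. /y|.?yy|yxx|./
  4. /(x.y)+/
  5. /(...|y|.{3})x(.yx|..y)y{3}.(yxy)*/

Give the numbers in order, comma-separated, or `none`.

3

1 → no match
2 → no match
3 → match
4 → no match — must start with `x`
5 → no match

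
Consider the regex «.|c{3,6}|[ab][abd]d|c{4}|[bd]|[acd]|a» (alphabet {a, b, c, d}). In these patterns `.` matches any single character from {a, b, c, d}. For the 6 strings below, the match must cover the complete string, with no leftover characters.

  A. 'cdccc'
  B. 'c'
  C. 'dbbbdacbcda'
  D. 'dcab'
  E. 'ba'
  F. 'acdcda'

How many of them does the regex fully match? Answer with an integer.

1

A → no match
B → match
C → no match
D → no match
E → no match
F → no match
Total matched: 1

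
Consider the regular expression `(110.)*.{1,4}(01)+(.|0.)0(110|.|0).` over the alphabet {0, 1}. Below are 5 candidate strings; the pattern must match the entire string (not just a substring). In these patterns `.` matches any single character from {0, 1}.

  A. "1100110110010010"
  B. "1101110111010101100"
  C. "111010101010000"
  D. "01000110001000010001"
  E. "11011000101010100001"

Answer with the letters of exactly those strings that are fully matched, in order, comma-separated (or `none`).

A, B, C, E

A → match
B → match
C → match
D → no match
E → match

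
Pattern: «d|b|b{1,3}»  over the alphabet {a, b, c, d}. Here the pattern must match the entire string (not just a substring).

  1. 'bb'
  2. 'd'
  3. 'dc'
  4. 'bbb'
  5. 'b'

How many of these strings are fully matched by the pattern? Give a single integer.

1. 'bb' → match
2. 'd' → match
3. 'dc' → no match
4. 'bbb' → match
5. 'b' → match
Total matched: 4

4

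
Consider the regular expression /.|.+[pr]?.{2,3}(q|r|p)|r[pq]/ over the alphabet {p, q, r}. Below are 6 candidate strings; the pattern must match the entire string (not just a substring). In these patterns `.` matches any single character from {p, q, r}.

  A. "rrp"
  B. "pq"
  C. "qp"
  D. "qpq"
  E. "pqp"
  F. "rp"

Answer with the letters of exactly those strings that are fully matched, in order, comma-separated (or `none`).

A. "rrp" → no match
B. "pq" → no match
C. "qp" → no match
D. "qpq" → no match
E. "pqp" → no match
F. "rp" → match

F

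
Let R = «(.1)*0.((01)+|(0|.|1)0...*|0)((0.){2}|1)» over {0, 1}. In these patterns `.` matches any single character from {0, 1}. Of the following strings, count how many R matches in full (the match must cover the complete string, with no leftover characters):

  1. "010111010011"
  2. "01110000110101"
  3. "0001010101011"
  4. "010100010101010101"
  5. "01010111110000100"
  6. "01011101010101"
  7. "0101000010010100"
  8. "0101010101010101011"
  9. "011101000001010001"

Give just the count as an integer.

1 → no match
2 → match
3 → match
4 → match
5 → match
6 → match
7 → match
8 → match
9 → match
Total matched: 8

8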